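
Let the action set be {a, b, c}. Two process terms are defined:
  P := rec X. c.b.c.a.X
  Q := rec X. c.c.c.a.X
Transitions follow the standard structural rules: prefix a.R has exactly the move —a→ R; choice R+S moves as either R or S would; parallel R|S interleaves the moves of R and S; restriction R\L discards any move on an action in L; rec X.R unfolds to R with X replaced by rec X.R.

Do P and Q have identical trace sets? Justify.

NO — witness ⟨cb⟩

LTS(P): 4 reachable states
  s0 = rec X. c.b.c.a.X ⊢ -c-> s1
  s1 = b.c.a.(rec X. c.b.c.a.X) ⊢ -b-> s2
  s2 = c.a.(rec X. c.b.c.a.X) ⊢ -c-> s3
  s3 = a.(rec X. c.b.c.a.X) ⊢ -a-> s0
LTS(Q): 4 reachable states
  t0 = rec X. c.c.c.a.X ⊢ -c-> t1
  t1 = c.c.a.(rec X. c.c.c.a.X) ⊢ -c-> t2
  t2 = c.a.(rec X. c.c.c.a.X) ⊢ -c-> t3
  t3 = a.(rec X. c.c.c.a.X) ⊢ -a-> t0
Executing cb from P (initial set {s0}):
  step 1 (c): {s1}
  step 2 (b): {s2}
  P completes σ.
Executing cb from Q (initial set {t0}):
  step 1 (c): {t1}
  step 2 (b): no successor for Q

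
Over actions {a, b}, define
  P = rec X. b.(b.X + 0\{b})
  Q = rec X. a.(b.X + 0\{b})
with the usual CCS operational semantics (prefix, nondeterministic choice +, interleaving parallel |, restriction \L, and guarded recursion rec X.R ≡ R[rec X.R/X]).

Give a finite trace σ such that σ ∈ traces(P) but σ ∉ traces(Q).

P's transition system — 2 states:
  p0 = rec X. b.(b.X + 0\{b}) has moves =b=> p1
  p1 = b.(rec X. b.(b.X + 0\{b})) + 0\{b} has moves =b=> p0
Q's transition system — 2 states:
  q0 = rec X. a.(b.X + 0\{b}) has moves =a=> q1
  q1 = b.(rec X. a.(b.X + 0\{b})) + 0\{b} has moves =b=> q0
Trace ⟨b⟩ through P, begin at {p0}:
  [1] b ⇒ {p1}
  — P admits the full trace.
Trace ⟨b⟩ through Q, begin at {q0}:
  [1] b ⇒ ∅ (Q stuck)

b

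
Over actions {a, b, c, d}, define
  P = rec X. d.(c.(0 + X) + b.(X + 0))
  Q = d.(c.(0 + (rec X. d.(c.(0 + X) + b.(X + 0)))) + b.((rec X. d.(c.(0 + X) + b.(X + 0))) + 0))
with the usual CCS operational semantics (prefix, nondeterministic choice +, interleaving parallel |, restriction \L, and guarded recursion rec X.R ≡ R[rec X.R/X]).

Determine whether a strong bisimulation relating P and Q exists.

bisimilar

Reachable graph of P (4 states):
  p0 = rec X. d.(c.(0 + X) + b.(X + 0)) | =d=> p1
  p1 = c.(0 + (rec X. d.(c.(0 + X) + b.(X + 0)))) + b.((rec X. d.(c.(0 + X) + b.(X + 0))) + 0) | =b=> p2, =c=> p3
  p2 = (rec X. d.(c.(0 + X) + b.(X + 0))) + 0 | =d=> p1
  p3 = 0 + (rec X. d.(c.(0 + X) + b.(X + 0))) | =d=> p1
Reachable graph of Q (4 states):
  q0 = d.(c.(0 + (rec X. d.(c.(0 + X) + b.(X + 0)))) + b.((rec X. d.(c.(0 + X) + b.(X + 0))) + 0)) | =d=> q1
  q1 = c.(0 + (rec X. d.(c.(0 + X) + b.(X + 0)))) + b.((rec X. d.(c.(0 + X) + b.(X + 0))) + 0) | =b=> q2, =c=> q3
  q2 = (rec X. d.(c.(0 + X) + b.(X + 0))) + 0 | =d=> q1
  q3 = 0 + (rec X. d.(c.(0 + X) + b.(X + 0))) | =d=> q1
Coarsest stable partition (strong bisimilarity classes):
  B0 = {p0, p2, p3, q0, q2, q3}
  B1 = {p1, q1}
p0 ∈ B0, q0 ∈ B0 → same block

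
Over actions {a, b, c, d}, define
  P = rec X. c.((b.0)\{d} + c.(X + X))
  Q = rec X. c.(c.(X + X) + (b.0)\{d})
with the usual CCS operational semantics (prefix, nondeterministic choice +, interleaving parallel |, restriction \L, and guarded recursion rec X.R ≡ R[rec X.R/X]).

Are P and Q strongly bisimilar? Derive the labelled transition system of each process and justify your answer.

YES

Reachable graph of P (4 states):
  p0 = rec X. c.((b.0)\{d} + c.(X + X)) :: --c--▸ p1
  p1 = (b.0)\{d} + c.((rec X. c.((b.0)\{d} + c.(X + X))) + (rec X. c.((b.0)\{d} + c.(X + X)))) :: --b--▸ p2, --c--▸ p3
  p2 = 0\{d} :: stopped
  p3 = (rec X. c.((b.0)\{d} + c.(X + X))) + (rec X. c.((b.0)\{d} + c.(X + X))) :: --c--▸ p1
Reachable graph of Q (4 states):
  q0 = rec X. c.(c.(X + X) + (b.0)\{d}) :: --c--▸ q1
  q1 = c.((rec X. c.(c.(X + X) + (b.0)\{d})) + (rec X. c.(c.(X + X) + (b.0)\{d}))) + (b.0)\{d} :: --b--▸ q2, --c--▸ q3
  q2 = 0\{d} :: stopped
  q3 = (rec X. c.(c.(X + X) + (b.0)\{d})) + (rec X. c.(c.(X + X) + (b.0)\{d})) :: --c--▸ q1
Partition-refinement fixed point:
  B0 = {p0, p3, q0, q3}
  B1 = {p1, q1}
  B2 = {p2, q2}
p0 ∈ B0, q0 ∈ B0 → same block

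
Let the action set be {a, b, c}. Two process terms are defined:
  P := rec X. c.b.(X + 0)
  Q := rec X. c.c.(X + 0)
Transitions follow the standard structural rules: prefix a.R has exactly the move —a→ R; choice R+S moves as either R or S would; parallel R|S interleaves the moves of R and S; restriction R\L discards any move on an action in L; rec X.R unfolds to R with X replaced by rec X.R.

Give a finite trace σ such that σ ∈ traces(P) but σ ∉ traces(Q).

cb

Reachable graph of P (3 states):
  u0 = rec X. c.b.(X + 0) | =c=> u1
  u1 = b.((rec X. c.b.(X + 0)) + 0) | =b=> u2
  u2 = (rec X. c.b.(X + 0)) + 0 | =c=> u1
Reachable graph of Q (3 states):
  v0 = rec X. c.c.(X + 0) | =c=> v1
  v1 = c.((rec X. c.c.(X + 0)) + 0) | =c=> v2
  v2 = (rec X. c.c.(X + 0)) + 0 | =c=> v1
Run σ = ⟨cb⟩ on P: start {u0}
  after c @ step 1: {u1}
  after b @ step 2: {u2}
  ✓ P
Run σ = ⟨cb⟩ on Q: start {v0}
  after c @ step 1: {v1}
  after b @ step 2: no successor for Q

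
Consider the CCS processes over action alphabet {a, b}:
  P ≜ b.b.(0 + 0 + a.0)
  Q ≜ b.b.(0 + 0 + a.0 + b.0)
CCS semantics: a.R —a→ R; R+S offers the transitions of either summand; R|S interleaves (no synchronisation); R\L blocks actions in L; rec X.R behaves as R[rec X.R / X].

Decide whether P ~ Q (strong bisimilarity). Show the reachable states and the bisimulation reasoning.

P's transition system — 4 states:
  s0 = b.b.(0 + 0 + a.0) → --b--▸ s1
  s1 = b.(0 + 0 + a.0) → --b--▸ s2
  s2 = 0 + 0 + a.0 → --a--▸ s3
  s3 = 0 → (no moves)
Q's transition system — 4 states:
  t0 = b.b.(0 + 0 + a.0 + b.0) → --b--▸ t1
  t1 = b.(0 + 0 + a.0 + b.0) → --b--▸ t2
  t2 = 0 + 0 + a.0 + b.0 → --a--▸ t3, --b--▸ t3
  t3 = 0 → (no moves)
Coarsest stable partition (strong bisimilarity classes):
  B0 = {s0}
  B1 = {s1}
  B2 = {s2}
  B3 = {s3, t3}
  B4 = {t0}
  B5 = {t1}
  B6 = {t2}
s0 ∈ B0, t0 ∈ B4 → different blocks

P ≁ Q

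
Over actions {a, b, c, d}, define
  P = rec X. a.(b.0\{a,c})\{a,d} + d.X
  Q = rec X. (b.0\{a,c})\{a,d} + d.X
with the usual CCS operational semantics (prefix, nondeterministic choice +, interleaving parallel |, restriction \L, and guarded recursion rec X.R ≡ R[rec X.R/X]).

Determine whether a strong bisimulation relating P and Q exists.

P's transition system — 3 states:
  u0 = rec X. a.(b.0\{a,c})\{a,d} + d.X has moves ··a··> u1, ··d··> u0
  u1 = (b.0\{a,c})\{a,d} has moves ··b··> u2
  u2 = 0\{a,c}\{a,d} has moves ·
Q's transition system — 2 states:
  v0 = rec X. (b.0\{a,c})\{a,d} + d.X has moves ··b··> v1, ··d··> v0
  v1 = 0\{a,c}\{a,d} has moves ·
Coarsest stable partition (strong bisimilarity classes):
  B0 = {u0}
  B1 = {u1}
  B2 = {u2, v1}
  B3 = {v0}
u0 ∈ B0, v0 ∈ B3 → different blocks

NO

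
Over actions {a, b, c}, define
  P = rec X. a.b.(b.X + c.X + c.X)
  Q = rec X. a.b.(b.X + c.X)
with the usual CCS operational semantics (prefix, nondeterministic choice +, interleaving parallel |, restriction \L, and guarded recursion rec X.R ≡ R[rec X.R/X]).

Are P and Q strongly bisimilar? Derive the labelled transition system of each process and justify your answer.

bisimilar

Reachable graph of P (3 states):
  u0 = rec X. a.b.(b.X + c.X + c.X) ⊢ -a-> u1
  u1 = b.(b.(rec X. a.b.(b.X + c.X + c.X)) + c.(rec X. a.b.(b.X + c.X + c.X)) + c.(rec X. a.b.(b.X + c.X + c.X))) ⊢ -b-> u2
  u2 = b.(rec X. a.b.(b.X + c.X + c.X)) + c.(rec X. a.b.(b.X + c.X + c.X)) + c.(rec X. a.b.(b.X + c.X + c.X)) ⊢ -b-> u0, -c-> u0
Reachable graph of Q (3 states):
  v0 = rec X. a.b.(b.X + c.X) ⊢ -a-> v1
  v1 = b.(b.(rec X. a.b.(b.X + c.X)) + c.(rec X. a.b.(b.X + c.X))) ⊢ -b-> v2
  v2 = b.(rec X. a.b.(b.X + c.X)) + c.(rec X. a.b.(b.X + c.X)) ⊢ -b-> v0, -c-> v0
Partition-refinement fixed point:
  B0 = {u0, v0}
  B1 = {u1, v1}
  B2 = {u2, v2}
u0 ∈ B0, v0 ∈ B0 → same block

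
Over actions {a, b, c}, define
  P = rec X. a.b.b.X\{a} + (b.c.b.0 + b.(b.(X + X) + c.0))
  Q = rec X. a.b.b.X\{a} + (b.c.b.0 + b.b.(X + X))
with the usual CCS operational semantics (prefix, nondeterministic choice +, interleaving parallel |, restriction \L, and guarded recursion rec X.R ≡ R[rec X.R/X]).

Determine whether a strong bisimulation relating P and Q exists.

Reachable graph of P (14 states):
  m0 = rec X. a.b.b.X\{a} + (b.c.b.0 + b.(b.(X + X) + c.0)) → —a→ m1, —b→ m2, —b→ m3
  m1 = b.b.(rec X. a.b.b.X\{a} + (b.c.b.0 + b.(b.(X + X) + c.0)))\{a} → —b→ m4
  m2 = b.((rec X. a.b.b.X\{a} + (b.c.b.0 + b.(b.(X + X) + c.0))) + (rec X. a.b.b.X\{a} + (b.c.b.0 + b.(b.(X + X) + c.0)))) + c.0 → —b→ m5, —c→ m6
  m3 = c.b.0 → —c→ m7
  m4 = b.(rec X. a.b.b.X\{a} + (b.c.b.0 + b.(b.(X + X) + c.0)))\{a} → —b→ m8
  m5 = (rec X. a.b.b.X\{a} + (b.c.b.0 + b.(b.(X + X) + c.0))) + (rec X. a.b.b.X\{a} + (b.c.b.0 + b.(b.(X + X) + c.0))) → —a→ m1, —b→ m2, —b→ m3
  m6 = 0 → (no moves)
  m7 = b.0 → —b→ m6
  m8 = (rec X. a.b.b.X\{a} + (b.c.b.0 + b.(b.(X + X) + c.0)))\{a} → —b→ m10, —b→ m9
  m9 = (b.((rec X. a.b.b.X\{a} + (b.c.b.0 + b.(b.(X + X) + c.0))) + (rec X. a.b.b.X\{a} + (b.c.b.0 + b.(b.(X + X) + c.0)))) + c.0)\{a} → —b→ m11, —c→ m12
  m10 = (c.b.0)\{a} → —c→ m13
  m11 = ((rec X. a.b.b.X\{a} + (b.c.b.0 + b.(b.(X + X) + c.0))) + (rec X. a.b.b.X\{a} + (b.c.b.0 + b.(b.(X + X) + c.0))))\{a} → —b→ m10, —b→ m9
  m12 = 0\{a} → (no moves)
  m13 = (b.0)\{a} → —b→ m12
Reachable graph of Q (14 states):
  n0 = rec X. a.b.b.X\{a} + (b.c.b.0 + b.b.(X + X)) → —a→ n1, —b→ n2, —b→ n3
  n1 = b.b.(rec X. a.b.b.X\{a} + (b.c.b.0 + b.b.(X + X)))\{a} → —b→ n4
  n2 = b.((rec X. a.b.b.X\{a} + (b.c.b.0 + b.b.(X + X))) + (rec X. a.b.b.X\{a} + (b.c.b.0 + b.b.(X + X)))) → —b→ n5
  n3 = c.b.0 → —c→ n6
  n4 = b.(rec X. a.b.b.X\{a} + (b.c.b.0 + b.b.(X + X)))\{a} → —b→ n7
  n5 = (rec X. a.b.b.X\{a} + (b.c.b.0 + b.b.(X + X))) + (rec X. a.b.b.X\{a} + (b.c.b.0 + b.b.(X + X))) → —a→ n1, —b→ n2, —b→ n3
  n6 = b.0 → —b→ n8
  n7 = (rec X. a.b.b.X\{a} + (b.c.b.0 + b.b.(X + X)))\{a} → —b→ n10, —b→ n9
  n8 = 0 → (no moves)
  n9 = (b.((rec X. a.b.b.X\{a} + (b.c.b.0 + b.b.(X + X))) + (rec X. a.b.b.X\{a} + (b.c.b.0 + b.b.(X + X)))))\{a} → —b→ n11
  n10 = (c.b.0)\{a} → —c→ n12
  n11 = ((rec X. a.b.b.X\{a} + (b.c.b.0 + b.b.(X + X))) + (rec X. a.b.b.X\{a} + (b.c.b.0 + b.b.(X + X))))\{a} → —b→ n10, —b→ n9
  n12 = (b.0)\{a} → —b→ n13
  n13 = 0\{a} → (no moves)
Coarsest stable partition (strong bisimilarity classes):
  B0 = {m0, m5}
  B1 = {m2}
  B2 = {m1}
  B3 = {m4}
  B4 = {m11, m8}
  B5 = {m10, m3, n10, n3}
  B6 = {m13, m7, n12, n6}
  B7 = {m12, m6, n13, n8}
  B8 = {m9}
  B9 = {n0, n5}
  B10 = {n1}
  B11 = {n4, n9}
  B12 = {n11, n7}
  B13 = {n2}
m0 ∈ B0, n0 ∈ B9 → different blocks

NO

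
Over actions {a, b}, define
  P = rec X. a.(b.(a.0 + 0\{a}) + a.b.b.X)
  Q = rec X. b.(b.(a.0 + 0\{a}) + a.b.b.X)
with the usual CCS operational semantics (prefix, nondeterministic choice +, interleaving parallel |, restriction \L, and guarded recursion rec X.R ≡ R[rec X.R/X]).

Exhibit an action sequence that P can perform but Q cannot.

a

P's transition system — 6 states:
  p0 = rec X. a.(b.(a.0 + 0\{a}) + a.b.b.X) :: --a--▸ p1
  p1 = b.(a.0 + 0\{a}) + a.b.b.(rec X. a.(b.(a.0 + 0\{a}) + a.b.b.X)) :: --a--▸ p2, --b--▸ p3
  p2 = b.b.(rec X. a.(b.(a.0 + 0\{a}) + a.b.b.X)) :: --b--▸ p4
  p3 = a.0 + 0\{a} :: --a--▸ p5
  p4 = b.(rec X. a.(b.(a.0 + 0\{a}) + a.b.b.X)) :: --b--▸ p0
  p5 = 0 :: ·
Q's transition system — 6 states:
  q0 = rec X. b.(b.(a.0 + 0\{a}) + a.b.b.X) :: --b--▸ q1
  q1 = b.(a.0 + 0\{a}) + a.b.b.(rec X. b.(b.(a.0 + 0\{a}) + a.b.b.X)) :: --a--▸ q2, --b--▸ q3
  q2 = b.b.(rec X. b.(b.(a.0 + 0\{a}) + a.b.b.X)) :: --b--▸ q4
  q3 = a.0 + 0\{a} :: --a--▸ q5
  q4 = b.(rec X. b.(b.(a.0 + 0\{a}) + a.b.b.X)) :: --b--▸ q0
  q5 = 0 :: ·
Run σ = ⟨a⟩ on P: start {p0}
  [1] a ⇒ {p1}
  P completes σ.
Run σ = ⟨a⟩ on Q: start {q0}
  [1] a ⇒ ∅ (Q stuck)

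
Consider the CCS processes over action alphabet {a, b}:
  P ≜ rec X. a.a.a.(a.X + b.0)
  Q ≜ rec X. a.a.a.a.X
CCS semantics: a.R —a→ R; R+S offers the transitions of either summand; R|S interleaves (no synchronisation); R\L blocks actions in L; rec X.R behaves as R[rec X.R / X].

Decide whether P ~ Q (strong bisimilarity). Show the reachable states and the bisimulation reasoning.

Reachable graph of P (5 states):
  s0 = rec X. a.a.a.(a.X + b.0) has moves =a=> s1
  s1 = a.a.(a.(rec X. a.a.a.(a.X + b.0)) + b.0) has moves =a=> s2
  s2 = a.(a.(rec X. a.a.a.(a.X + b.0)) + b.0) has moves =a=> s3
  s3 = a.(rec X. a.a.a.(a.X + b.0)) + b.0 has moves =a=> s0, =b=> s4
  s4 = 0 has moves deadlocked
Reachable graph of Q (4 states):
  t0 = rec X. a.a.a.a.X has moves =a=> t1
  t1 = a.a.a.(rec X. a.a.a.a.X) has moves =a=> t2
  t2 = a.a.(rec X. a.a.a.a.X) has moves =a=> t3
  t3 = a.(rec X. a.a.a.a.X) has moves =a=> t0
Partition-refinement fixed point:
  B0 = {s0}
  B1 = {s1}
  B2 = {s2}
  B3 = {s3}
  B4 = {s4}
  B5 = {t0, t1, t2, t3}
s0 ∈ B0, t0 ∈ B5 → different blocks

NO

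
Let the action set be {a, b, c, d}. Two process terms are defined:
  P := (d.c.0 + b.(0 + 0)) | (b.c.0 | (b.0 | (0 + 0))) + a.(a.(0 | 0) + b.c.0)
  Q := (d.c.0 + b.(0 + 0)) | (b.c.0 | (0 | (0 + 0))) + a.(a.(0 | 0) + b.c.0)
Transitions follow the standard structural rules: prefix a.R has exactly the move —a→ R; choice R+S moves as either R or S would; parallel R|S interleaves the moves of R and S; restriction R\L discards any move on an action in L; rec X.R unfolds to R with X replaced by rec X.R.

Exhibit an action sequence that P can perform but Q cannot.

bbb

P's transition system — 28 states:
  u0 = (d.c.0 + b.(0 + 0)) | (b.c.0 | (b.0 | (0 + 0))) + a.(a.(0 | 0) + b.c.0) → -a-> u1, -b-> u2, -b-> u3, -b-> u4, -d-> u5
  u1 = a.(0 | 0) + b.c.0 → -a-> u6, -b-> u7
  u2 = (0 + 0) | (b.c.0 | (b.0 | (0 + 0))) → -b-> u8, -b-> u9
  u3 = (d.c.0 + b.(0 + 0)) | (b.c.0 | (0 | (0 + 0))) → -b-> u10, -b-> u8, -d-> u11
  u4 = (d.c.0 + b.(0 + 0)) | (c.0 | (b.0 | (0 + 0))) → -b-> u10, -b-> u9, -c-> u12, -d-> u13
  u5 = c.0 | (b.c.0 | (b.0 | (0 + 0))) → -b-> u11, -b-> u13, -c-> u14
  u6 = 0 | 0 → stopped
  u7 = c.0 → -c-> u15
  u8 = (0 + 0) | (b.c.0 | (0 | (0 + 0))) → -b-> u16
  u9 = (0 + 0) | (c.0 | (b.0 | (0 + 0))) → -b-> u16, -c-> u17
  u10 = (d.c.0 + b.(0 + 0)) | (c.0 | (0 | (0 + 0))) → -b-> u16, -c-> u18, -d-> u19
  u11 = c.0 | (b.c.0 | (0 | (0 + 0))) → -b-> u19, -c-> u20
  u12 = (d.c.0 + b.(0 + 0)) | (0 | (b.0 | (0 + 0))) → -b-> u17, -b-> u18, -d-> u21
  u13 = c.0 | (c.0 | (b.0 | (0 + 0))) → -b-> u19, -c-> u21, -c-> u22
  u14 = 0 | (b.c.0 | (b.0 | (0 + 0))) → -b-> u20, -b-> u22
  u15 = 0 → stopped
  u16 = (0 + 0) | (c.0 | (0 | (0 + 0))) → -c-> u23
  u17 = (0 + 0) | (0 | (b.0 | (0 + 0))) → -b-> u23
  u18 = (d.c.0 + b.(0 + 0)) | (0 | (0 | (0 + 0))) → -b-> u23, -d-> u24
  u19 = c.0 | (c.0 | (0 | (0 + 0))) → -c-> u24, -c-> u25
  u20 = 0 | (b.c.0 | (0 | (0 + 0))) → -b-> u25
  u21 = c.0 | (0 | (b.0 | (0 + 0))) → -b-> u24, -c-> u26
  u22 = 0 | (c.0 | (b.0 | (0 + 0))) → -b-> u25, -c-> u26
  u23 = (0 + 0) | (0 | (0 | (0 + 0))) → stopped
  u24 = c.0 | (0 | (0 | (0 + 0))) → -c-> u27
  u25 = 0 | (c.0 | (0 | (0 + 0))) → -c-> u27
  u26 = 0 | (0 | (b.0 | (0 + 0))) → -b-> u27
  u27 = 0 | (0 | (0 | (0 + 0))) → stopped
Q's transition system — 16 states:
  v0 = (d.c.0 + b.(0 + 0)) | (b.c.0 | (0 | (0 + 0))) + a.(a.(0 | 0) + b.c.0) → -a-> v1, -b-> v2, -b-> v3, -d-> v4
  v1 = a.(0 | 0) + b.c.0 → -a-> v5, -b-> v6
  v2 = (0 + 0) | (b.c.0 | (0 | (0 + 0))) → -b-> v7
  v3 = (d.c.0 + b.(0 + 0)) | (c.0 | (0 | (0 + 0))) → -b-> v7, -c-> v8, -d-> v9
  v4 = c.0 | (b.c.0 | (0 | (0 + 0))) → -b-> v9, -c-> v10
  v5 = 0 | 0 → stopped
  v6 = c.0 → -c-> v11
  v7 = (0 + 0) | (c.0 | (0 | (0 + 0))) → -c-> v12
  v8 = (d.c.0 + b.(0 + 0)) | (0 | (0 | (0 + 0))) → -b-> v12, -d-> v13
  v9 = c.0 | (c.0 | (0 | (0 + 0))) → -c-> v13, -c-> v14
  v10 = 0 | (b.c.0 | (0 | (0 + 0))) → -b-> v14
  v11 = 0 → stopped
  v12 = (0 + 0) | (0 | (0 | (0 + 0))) → stopped
  v13 = c.0 | (0 | (0 | (0 + 0))) → -c-> v15
  v14 = 0 | (c.0 | (0 | (0 + 0))) → -c-> v15
  v15 = 0 | (0 | (0 | (0 + 0))) → stopped
Run σ = ⟨bbb⟩ on P: start {u0}
  [1] b ⇒ {u2, u3, u4}
  [2] b ⇒ {u10, u8, u9}
  [3] b ⇒ {u16}
  ✓ P
Run σ = ⟨bbb⟩ on Q: start {v0}
  [1] b ⇒ {v2, v3}
  [2] b ⇒ {v7}
  [3] b ⇒ no successor for Q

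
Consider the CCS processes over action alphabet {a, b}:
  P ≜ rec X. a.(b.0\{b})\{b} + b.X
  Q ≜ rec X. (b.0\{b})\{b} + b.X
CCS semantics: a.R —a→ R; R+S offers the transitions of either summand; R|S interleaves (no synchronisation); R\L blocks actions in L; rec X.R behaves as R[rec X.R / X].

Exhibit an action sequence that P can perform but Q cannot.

Reachable graph of P (2 states):
  s0 = rec X. a.(b.0\{b})\{b} + b.X :: —a→ s1, —b→ s0
  s1 = (b.0\{b})\{b} :: deadlocked
Reachable graph of Q (1 states):
  t0 = rec X. (b.0\{b})\{b} + b.X :: —b→ t0
Executing a from P (initial set {s0}):
  after a @ step 1: {s1}
  ✓ P
Executing a from Q (initial set {t0}):
  after a @ step 1: no successor for Q

a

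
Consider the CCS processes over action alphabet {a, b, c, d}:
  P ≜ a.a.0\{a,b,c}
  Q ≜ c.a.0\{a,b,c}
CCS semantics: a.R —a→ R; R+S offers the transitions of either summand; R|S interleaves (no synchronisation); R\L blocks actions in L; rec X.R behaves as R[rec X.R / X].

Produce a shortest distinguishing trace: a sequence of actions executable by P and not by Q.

LTS(P): 3 reachable states
  u0 = a.a.0\{a,b,c} has moves --a--▸ u1
  u1 = a.0\{a,b,c} has moves --a--▸ u2
  u2 = 0\{a,b,c} has moves deadlocked
LTS(Q): 3 reachable states
  v0 = c.a.0\{a,b,c} has moves --c--▸ v1
  v1 = a.0\{a,b,c} has moves --a--▸ v2
  v2 = 0\{a,b,c} has moves deadlocked
Trace ⟨a⟩ through P, begin at {u0}:
  step 1 (a): {u1}
  — P admits the full trace.
Trace ⟨a⟩ through Q, begin at {v0}:
  step 1 (a): ∅ (Q stuck)

a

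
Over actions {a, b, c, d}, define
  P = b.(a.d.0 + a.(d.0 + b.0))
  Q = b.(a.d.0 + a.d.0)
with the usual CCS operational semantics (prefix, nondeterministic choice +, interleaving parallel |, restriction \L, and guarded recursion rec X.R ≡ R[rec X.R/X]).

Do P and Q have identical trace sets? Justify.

P's transition system — 5 states:
  s0 = b.(a.d.0 + a.(d.0 + b.0)) has moves -b-> s1
  s1 = a.d.0 + a.(d.0 + b.0) has moves -a-> s2, -a-> s3
  s2 = d.0 has moves -d-> s4
  s3 = d.0 + b.0 has moves -b-> s4, -d-> s4
  s4 = 0 has moves ·
Q's transition system — 4 states:
  t0 = b.(a.d.0 + a.d.0) has moves -b-> t1
  t1 = a.d.0 + a.d.0 has moves -a-> t2
  t2 = d.0 has moves -d-> t3
  t3 = 0 has moves ·
Trace ⟨bab⟩ through P, begin at {s0}:
  step 1 (b): {s1}
  step 2 (a): {s2, s3}
  step 3 (b): {s4}
  ✓ P
Trace ⟨bab⟩ through Q, begin at {t0}:
  step 1 (b): {t1}
  step 2 (a): {t2}
  step 3 (b): no successor for Q

NO — witness ⟨bab⟩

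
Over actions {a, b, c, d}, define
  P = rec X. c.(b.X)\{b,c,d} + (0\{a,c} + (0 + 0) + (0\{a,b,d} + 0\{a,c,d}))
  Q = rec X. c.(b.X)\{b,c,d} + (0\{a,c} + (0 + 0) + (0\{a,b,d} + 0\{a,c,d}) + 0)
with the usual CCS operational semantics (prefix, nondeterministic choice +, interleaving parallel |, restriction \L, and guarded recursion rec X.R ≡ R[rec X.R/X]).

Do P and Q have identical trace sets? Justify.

traces(P) = traces(Q)

P's transition system — 2 states:
  m0 = rec X. c.(b.X)\{b,c,d} + (0\{a,c} + (0 + 0) + (0\{a,b,d} + 0\{a,c,d})) has moves -c-> m1
  m1 = (b.(rec X. c.(b.X)\{b,c,d} + (0\{a,c} + (0 + 0) + (0\{a,b,d} + 0\{a,c,d}))))\{b,c,d} has moves ∅
Q's transition system — 2 states:
  n0 = rec X. c.(b.X)\{b,c,d} + (0\{a,c} + (0 + 0) + (0\{a,b,d} + 0\{a,c,d}) + 0) has moves -c-> n1
  n1 = (b.(rec X. c.(b.X)\{b,c,d} + (0\{a,c} + (0 + 0) + (0\{a,b,d} + 0\{a,c,d}) + 0)))\{b,c,d} has moves ∅
Bisimilarity quotient blocks:
  B0 = {m0, n0}
  B1 = {m1, n1}
m0 ∈ B0, n0 ∈ B0 → same block
Bisimilar ⇒ trace-equivalent.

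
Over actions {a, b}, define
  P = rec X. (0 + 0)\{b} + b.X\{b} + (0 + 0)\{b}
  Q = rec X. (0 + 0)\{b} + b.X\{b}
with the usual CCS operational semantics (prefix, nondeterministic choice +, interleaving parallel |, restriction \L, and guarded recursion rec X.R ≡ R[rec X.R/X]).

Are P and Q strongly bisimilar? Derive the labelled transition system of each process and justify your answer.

LTS(P): 2 reachable states
  u0 = rec X. (0 + 0)\{b} + b.X\{b} + (0 + 0)\{b} → =b=> u1
  u1 = (rec X. (0 + 0)\{b} + b.X\{b} + (0 + 0)\{b})\{b} → ·
LTS(Q): 2 reachable states
  v0 = rec X. (0 + 0)\{b} + b.X\{b} → =b=> v1
  v1 = (rec X. (0 + 0)\{b} + b.X\{b})\{b} → ·
Bisimilarity quotient blocks:
  B0 = {u0, v0}
  B1 = {u1, v1}
u0 ∈ B0, v0 ∈ B0 → same block

YES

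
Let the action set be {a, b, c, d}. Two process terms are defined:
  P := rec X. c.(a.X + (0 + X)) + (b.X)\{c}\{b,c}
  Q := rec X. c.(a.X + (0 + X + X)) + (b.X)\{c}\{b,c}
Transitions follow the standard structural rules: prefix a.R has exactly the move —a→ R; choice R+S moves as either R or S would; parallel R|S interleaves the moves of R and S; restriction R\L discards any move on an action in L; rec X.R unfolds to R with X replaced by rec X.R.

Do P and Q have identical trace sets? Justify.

Reachable graph of P (2 states):
  s0 = rec X. c.(a.X + (0 + X)) + (b.X)\{c}\{b,c} → --c--▸ s1
  s1 = a.(rec X. c.(a.X + (0 + X)) + (b.X)\{c}\{b,c}) + (0 + (rec X. c.(a.X + (0 + X)) + (b.X)\{c}\{b,c})) → --a--▸ s0, --c--▸ s1
Reachable graph of Q (2 states):
  t0 = rec X. c.(a.X + (0 + X + X)) + (b.X)\{c}\{b,c} → --c--▸ t1
  t1 = a.(rec X. c.(a.X + (0 + X + X)) + (b.X)\{c}\{b,c}) + (0 + (rec X. c.(a.X + (0 + X + X)) + (b.X)\{c}\{b,c}) + (rec X. c.(a.X + (0 + X + X)) + (b.X)\{c}\{b,c})) → --a--▸ t0, --c--▸ t1
Coarsest stable partition (strong bisimilarity classes):
  B0 = {s0, t0}
  B1 = {s1, t1}
s0 ∈ B0, t0 ∈ B0 → same block
Bisimilar ⇒ trace-equivalent.

traces(P) = traces(Q)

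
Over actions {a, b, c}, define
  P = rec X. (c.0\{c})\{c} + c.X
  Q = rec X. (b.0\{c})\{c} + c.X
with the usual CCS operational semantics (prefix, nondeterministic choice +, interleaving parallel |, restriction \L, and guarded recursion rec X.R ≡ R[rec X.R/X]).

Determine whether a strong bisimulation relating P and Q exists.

P's transition system — 1 states:
  u0 = rec X. (c.0\{c})\{c} + c.X ⊢ =c=> u0
Q's transition system — 2 states:
  v0 = rec X. (b.0\{c})\{c} + c.X ⊢ =b=> v1, =c=> v0
  v1 = 0\{c}\{c} ⊢ stopped
Bisimilarity quotient blocks:
  B0 = {u0}
  B1 = {v0}
  B2 = {v1}
u0 ∈ B0, v0 ∈ B1 → different blocks

not bisimilar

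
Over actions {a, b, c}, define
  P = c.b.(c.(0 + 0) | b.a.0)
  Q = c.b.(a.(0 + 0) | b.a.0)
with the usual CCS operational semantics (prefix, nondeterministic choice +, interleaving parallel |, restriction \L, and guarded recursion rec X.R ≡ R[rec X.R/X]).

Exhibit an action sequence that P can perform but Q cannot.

P's transition system — 8 states:
  u0 = c.b.(c.(0 + 0) | b.a.0) | =c=> u1
  u1 = b.(c.(0 + 0) | b.a.0) | =b=> u2
  u2 = c.(0 + 0) | b.a.0 | =b=> u3, =c=> u4
  u3 = c.(0 + 0) | a.0 | =a=> u5, =c=> u6
  u4 = (0 + 0) | b.a.0 | =b=> u6
  u5 = c.(0 + 0) | 0 | =c=> u7
  u6 = (0 + 0) | a.0 | =a=> u7
  u7 = (0 + 0) | 0 | (no moves)
Q's transition system — 8 states:
  v0 = c.b.(a.(0 + 0) | b.a.0) | =c=> v1
  v1 = b.(a.(0 + 0) | b.a.0) | =b=> v2
  v2 = a.(0 + 0) | b.a.0 | =a=> v3, =b=> v4
  v3 = (0 + 0) | b.a.0 | =b=> v5
  v4 = a.(0 + 0) | a.0 | =a=> v5, =a=> v6
  v5 = (0 + 0) | a.0 | =a=> v7
  v6 = a.(0 + 0) | 0 | =a=> v7
  v7 = (0 + 0) | 0 | (no moves)
Executing cbc from P (initial set {u0}):
  after c @ step 1: {u1}
  after b @ step 2: {u2}
  after c @ step 3: {u4}
  P completes σ.
Executing cbc from Q (initial set {v0}):
  after c @ step 1: {v1}
  after b @ step 2: {v2}
  after c @ step 3: ∅  — Q cannot continue

cbc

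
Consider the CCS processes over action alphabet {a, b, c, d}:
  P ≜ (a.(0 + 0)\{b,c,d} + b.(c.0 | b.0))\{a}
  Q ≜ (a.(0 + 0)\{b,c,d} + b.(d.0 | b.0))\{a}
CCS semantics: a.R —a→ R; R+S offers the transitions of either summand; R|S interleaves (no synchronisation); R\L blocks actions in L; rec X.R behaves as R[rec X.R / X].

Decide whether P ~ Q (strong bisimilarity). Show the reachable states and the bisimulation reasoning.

Reachable graph of P (5 states):
  s0 = (a.(0 + 0)\{b,c,d} + b.(c.0 | b.0))\{a} has moves ··b··> s1
  s1 = (c.0 | b.0)\{a} has moves ··b··> s2, ··c··> s3
  s2 = (c.0 | 0)\{a} has moves ··c··> s4
  s3 = (0 | b.0)\{a} has moves ··b··> s4
  s4 = (0 | 0)\{a} has moves stopped
Reachable graph of Q (5 states):
  t0 = (a.(0 + 0)\{b,c,d} + b.(d.0 | b.0))\{a} has moves ··b··> t1
  t1 = (d.0 | b.0)\{a} has moves ··b··> t2, ··d··> t3
  t2 = (d.0 | 0)\{a} has moves ··d··> t4
  t3 = (0 | b.0)\{a} has moves ··b··> t4
  t4 = (0 | 0)\{a} has moves stopped
Coarsest stable partition (strong bisimilarity classes):
  B0 = {s0}
  B1 = {s1}
  B2 = {s2}
  B3 = {s4, t4}
  B4 = {s3, t3}
  B5 = {t0}
  B6 = {t1}
  B7 = {t2}
s0 ∈ B0, t0 ∈ B5 → different blocks

not bisimilar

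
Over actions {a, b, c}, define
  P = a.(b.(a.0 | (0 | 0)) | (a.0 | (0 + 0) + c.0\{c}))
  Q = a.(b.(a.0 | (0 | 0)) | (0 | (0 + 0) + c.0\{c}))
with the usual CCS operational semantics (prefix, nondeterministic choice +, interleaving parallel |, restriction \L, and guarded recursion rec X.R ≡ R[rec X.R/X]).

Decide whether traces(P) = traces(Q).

P's transition system — 10 states:
  s0 = a.(b.(a.0 | (0 | 0)) | (a.0 | (0 + 0) + c.0\{c})) has moves —a→ s1
  s1 = b.(a.0 | (0 | 0)) | (a.0 | (0 + 0) + c.0\{c}) has moves —a→ s2, —b→ s3, —c→ s4
  s2 = b.(a.0 | (0 | 0)) | (0 | (0 + 0)) has moves —b→ s5
  s3 = a.0 | (0 | 0) | (a.0 | (0 + 0) + c.0\{c}) has moves —a→ s5, —a→ s6, —c→ s7
  s4 = b.(a.0 | (0 | 0)) | 0\{c} has moves —b→ s7
  s5 = a.0 | (0 | 0) | (0 | (0 + 0)) has moves —a→ s8
  s6 = 0 | (0 | 0) | (a.0 | (0 + 0) + c.0\{c}) has moves —a→ s8, —c→ s9
  s7 = a.0 | (0 | 0) | 0\{c} has moves —a→ s9
  s8 = 0 | (0 | 0) | (0 | (0 + 0)) has moves ∅
  s9 = 0 | (0 | 0) | 0\{c} has moves ∅
Q's transition system — 7 states:
  t0 = a.(b.(a.0 | (0 | 0)) | (0 | (0 + 0) + c.0\{c})) has moves —a→ t1
  t1 = b.(a.0 | (0 | 0)) | (0 | (0 + 0) + c.0\{c}) has moves —b→ t2, —c→ t3
  t2 = a.0 | (0 | 0) | (0 | (0 + 0) + c.0\{c}) has moves —a→ t4, —c→ t5
  t3 = b.(a.0 | (0 | 0)) | 0\{c} has moves —b→ t5
  t4 = 0 | (0 | 0) | (0 | (0 + 0) + c.0\{c}) has moves —c→ t6
  t5 = a.0 | (0 | 0) | 0\{c} has moves —a→ t6
  t6 = 0 | (0 | 0) | 0\{c} has moves ∅
Trace ⟨aa⟩ through P, begin at {s0}:
  after a @ step 1: {s1}
  after a @ step 2: {s2}
  — P admits the full trace.
Trace ⟨aa⟩ through Q, begin at {t0}:
  after a @ step 1: {t1}
  after a @ step 2: ∅ (Q stuck)

traces(P) ≠ traces(Q) — witness ⟨aa⟩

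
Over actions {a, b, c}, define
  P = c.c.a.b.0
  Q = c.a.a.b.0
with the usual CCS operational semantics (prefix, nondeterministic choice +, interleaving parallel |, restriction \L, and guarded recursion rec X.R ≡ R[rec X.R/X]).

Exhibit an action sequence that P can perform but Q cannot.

cc

P's transition system — 5 states:
  u0 = c.c.a.b.0 | --c--▸ u1
  u1 = c.a.b.0 | --c--▸ u2
  u2 = a.b.0 | --a--▸ u3
  u3 = b.0 | --b--▸ u4
  u4 = 0 | deadlocked
Q's transition system — 5 states:
  v0 = c.a.a.b.0 | --c--▸ v1
  v1 = a.a.b.0 | --a--▸ v2
  v2 = a.b.0 | --a--▸ v3
  v3 = b.0 | --b--▸ v4
  v4 = 0 | deadlocked
Run σ = ⟨cc⟩ on P: start {u0}
  [1] c ⇒ {u1}
  [2] c ⇒ {u2}
  — P admits the full trace.
Run σ = ⟨cc⟩ on Q: start {v0}
  [1] c ⇒ {v1}
  [2] c ⇒ ∅  — Q cannot continue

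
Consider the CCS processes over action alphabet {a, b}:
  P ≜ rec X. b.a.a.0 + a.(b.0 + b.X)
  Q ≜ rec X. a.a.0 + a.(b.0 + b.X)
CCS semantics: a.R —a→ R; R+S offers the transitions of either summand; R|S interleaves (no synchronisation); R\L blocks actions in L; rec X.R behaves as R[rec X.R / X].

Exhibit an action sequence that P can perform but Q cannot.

b

P's transition system — 5 states:
  u0 = rec X. b.a.a.0 + a.(b.0 + b.X) → ··a··> u1, ··b··> u2
  u1 = b.0 + b.(rec X. b.a.a.0 + a.(b.0 + b.X)) → ··b··> u0, ··b··> u3
  u2 = a.a.0 → ··a··> u4
  u3 = 0 → ·
  u4 = a.0 → ··a··> u3
Q's transition system — 4 states:
  v0 = rec X. a.a.0 + a.(b.0 + b.X) → ··a··> v1, ··a··> v2
  v1 = a.0 → ··a··> v3
  v2 = b.0 + b.(rec X. a.a.0 + a.(b.0 + b.X)) → ··b··> v0, ··b··> v3
  v3 = 0 → ·
Executing b from P (initial set {u0}):
  step 1 (b): {u2}
  — P admits the full trace.
Executing b from Q (initial set {v0}):
  step 1 (b): ∅  — Q cannot continue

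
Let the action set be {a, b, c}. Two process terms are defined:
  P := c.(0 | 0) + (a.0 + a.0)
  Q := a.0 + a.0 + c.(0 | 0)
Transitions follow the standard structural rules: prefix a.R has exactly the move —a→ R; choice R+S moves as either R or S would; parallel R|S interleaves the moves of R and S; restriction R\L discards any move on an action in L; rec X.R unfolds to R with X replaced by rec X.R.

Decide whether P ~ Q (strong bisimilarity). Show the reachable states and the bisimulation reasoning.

YES

P's transition system — 3 states:
  p0 = c.(0 | 0) + (a.0 + a.0) → --a--▸ p1, --c--▸ p2
  p1 = 0 → stopped
  p2 = 0 | 0 → stopped
Q's transition system — 3 states:
  q0 = a.0 + a.0 + c.(0 | 0) → --a--▸ q1, --c--▸ q2
  q1 = 0 → stopped
  q2 = 0 | 0 → stopped
Partition-refinement fixed point:
  B0 = {p0, q0}
  B1 = {p1, p2, q1, q2}
p0 ∈ B0, q0 ∈ B0 → same block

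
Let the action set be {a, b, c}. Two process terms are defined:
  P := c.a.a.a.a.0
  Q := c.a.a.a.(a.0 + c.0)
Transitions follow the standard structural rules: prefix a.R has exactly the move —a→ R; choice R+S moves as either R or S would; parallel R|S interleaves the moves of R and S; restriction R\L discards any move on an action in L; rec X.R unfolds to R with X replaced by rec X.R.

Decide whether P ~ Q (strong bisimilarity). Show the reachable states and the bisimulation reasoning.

Reachable graph of P (6 states):
  p0 = c.a.a.a.a.0 → ··c··> p1
  p1 = a.a.a.a.0 → ··a··> p2
  p2 = a.a.a.0 → ··a··> p3
  p3 = a.a.0 → ··a··> p4
  p4 = a.0 → ··a··> p5
  p5 = 0 → stopped
Reachable graph of Q (6 states):
  q0 = c.a.a.a.(a.0 + c.0) → ··c··> q1
  q1 = a.a.a.(a.0 + c.0) → ··a··> q2
  q2 = a.a.(a.0 + c.0) → ··a··> q3
  q3 = a.(a.0 + c.0) → ··a··> q4
  q4 = a.0 + c.0 → ··a··> q5, ··c··> q5
  q5 = 0 → stopped
Partition-refinement fixed point:
  B0 = {p0}
  B1 = {p1}
  B2 = {p2}
  B3 = {p3}
  B4 = {p4}
  B5 = {p5, q5}
  B6 = {q0}
  B7 = {q1}
  B8 = {q2}
  B9 = {q3}
  B10 = {q4}
p0 ∈ B0, q0 ∈ B6 → different blocks

P ≁ Q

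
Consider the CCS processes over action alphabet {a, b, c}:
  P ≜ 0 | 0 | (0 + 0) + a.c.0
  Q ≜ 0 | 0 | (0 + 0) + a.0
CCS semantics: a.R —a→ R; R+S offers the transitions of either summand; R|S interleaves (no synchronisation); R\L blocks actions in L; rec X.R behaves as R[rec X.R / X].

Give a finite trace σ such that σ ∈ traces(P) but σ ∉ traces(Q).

ac

Reachable graph of P (3 states):
  s0 = 0 | 0 | (0 + 0) + a.c.0 | --a--▸ s1
  s1 = c.0 | --c--▸ s2
  s2 = 0 | ∅
Reachable graph of Q (2 states):
  t0 = 0 | 0 | (0 + 0) + a.0 | --a--▸ t1
  t1 = 0 | ∅
Executing ac from P (initial set {s0}):
  step 1 (a): {s1}
  step 2 (c): {s2}
  P completes σ.
Executing ac from Q (initial set {t0}):
  step 1 (a): {t1}
  step 2 (c): ∅ (Q stuck)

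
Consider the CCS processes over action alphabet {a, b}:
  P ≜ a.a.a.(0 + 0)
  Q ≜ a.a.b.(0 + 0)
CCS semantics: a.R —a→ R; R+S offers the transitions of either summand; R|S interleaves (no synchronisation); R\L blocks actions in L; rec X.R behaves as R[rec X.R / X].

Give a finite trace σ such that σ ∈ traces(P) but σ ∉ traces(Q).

aaa

LTS(P): 4 reachable states
  p0 = a.a.a.(0 + 0) ⊢ ··a··> p1
  p1 = a.a.(0 + 0) ⊢ ··a··> p2
  p2 = a.(0 + 0) ⊢ ··a··> p3
  p3 = 0 + 0 ⊢ deadlocked
LTS(Q): 4 reachable states
  q0 = a.a.b.(0 + 0) ⊢ ··a··> q1
  q1 = a.b.(0 + 0) ⊢ ··a··> q2
  q2 = b.(0 + 0) ⊢ ··b··> q3
  q3 = 0 + 0 ⊢ deadlocked
Trace ⟨aaa⟩ through P, begin at {p0}:
  step 1 (a): {p1}
  step 2 (a): {p2}
  step 3 (a): {p3}
  P completes σ.
Trace ⟨aaa⟩ through Q, begin at {q0}:
  step 1 (a): {q1}
  step 2 (a): {q2}
  step 3 (a): ∅  — Q cannot continue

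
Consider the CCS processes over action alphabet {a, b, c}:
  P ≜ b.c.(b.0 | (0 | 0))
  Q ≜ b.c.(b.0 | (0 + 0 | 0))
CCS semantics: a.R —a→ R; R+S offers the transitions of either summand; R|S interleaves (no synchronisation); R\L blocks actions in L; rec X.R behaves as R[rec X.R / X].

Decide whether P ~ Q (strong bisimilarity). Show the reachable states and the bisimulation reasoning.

P's transition system — 4 states:
  u0 = b.c.(b.0 | (0 | 0)) | -b-> u1
  u1 = c.(b.0 | (0 | 0)) | -c-> u2
  u2 = b.0 | (0 | 0) | -b-> u3
  u3 = 0 | (0 | 0) | ·
Q's transition system — 4 states:
  v0 = b.c.(b.0 | (0 + 0 | 0)) | -b-> v1
  v1 = c.(b.0 | (0 + 0 | 0)) | -c-> v2
  v2 = b.0 | (0 + 0 | 0) | -b-> v3
  v3 = 0 | (0 + 0 | 0) | ·
Partition-refinement fixed point:
  B0 = {u0, v0}
  B1 = {u1, v1}
  B2 = {u2, v2}
  B3 = {u3, v3}
u0 ∈ B0, v0 ∈ B0 → same block

YES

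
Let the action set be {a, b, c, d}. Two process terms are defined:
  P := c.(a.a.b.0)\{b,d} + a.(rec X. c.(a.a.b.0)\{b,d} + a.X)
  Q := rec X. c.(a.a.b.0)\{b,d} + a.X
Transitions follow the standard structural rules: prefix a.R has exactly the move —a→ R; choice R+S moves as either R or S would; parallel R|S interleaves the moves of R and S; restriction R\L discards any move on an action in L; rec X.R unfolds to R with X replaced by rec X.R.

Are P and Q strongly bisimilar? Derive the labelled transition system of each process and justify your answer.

bisimilar

Reachable graph of P (5 states):
  s0 = c.(a.a.b.0)\{b,d} + a.(rec X. c.(a.a.b.0)\{b,d} + a.X) ⊢ —a→ s1, —c→ s2
  s1 = rec X. c.(a.a.b.0)\{b,d} + a.X ⊢ —a→ s1, —c→ s2
  s2 = (a.a.b.0)\{b,d} ⊢ —a→ s3
  s3 = (a.b.0)\{b,d} ⊢ —a→ s4
  s4 = (b.0)\{b,d} ⊢ ·
Reachable graph of Q (4 states):
  t0 = rec X. c.(a.a.b.0)\{b,d} + a.X ⊢ —a→ t0, —c→ t1
  t1 = (a.a.b.0)\{b,d} ⊢ —a→ t2
  t2 = (a.b.0)\{b,d} ⊢ —a→ t3
  t3 = (b.0)\{b,d} ⊢ ·
Partition-refinement fixed point:
  B0 = {s0, s1, t0}
  B1 = {s2, t1}
  B2 = {s3, t2}
  B3 = {s4, t3}
s0 ∈ B0, t0 ∈ B0 → same block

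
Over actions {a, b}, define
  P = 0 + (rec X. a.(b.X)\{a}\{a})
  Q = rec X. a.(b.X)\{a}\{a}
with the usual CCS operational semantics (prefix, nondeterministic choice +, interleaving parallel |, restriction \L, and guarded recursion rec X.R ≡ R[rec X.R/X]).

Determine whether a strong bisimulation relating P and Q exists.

YES

P's transition system — 3 states:
  s0 = 0 + (rec X. a.(b.X)\{a}\{a}) → =a=> s1
  s1 = (b.(rec X. a.(b.X)\{a}\{a}))\{a}\{a} → =b=> s2
  s2 = (rec X. a.(b.X)\{a}\{a})\{a}\{a} → (no moves)
Q's transition system — 3 states:
  t0 = rec X. a.(b.X)\{a}\{a} → =a=> t1
  t1 = (b.(rec X. a.(b.X)\{a}\{a}))\{a}\{a} → =b=> t2
  t2 = (rec X. a.(b.X)\{a}\{a})\{a}\{a} → (no moves)
Partition-refinement fixed point:
  B0 = {s0, t0}
  B1 = {s1, t1}
  B2 = {s2, t2}
s0 ∈ B0, t0 ∈ B0 → same block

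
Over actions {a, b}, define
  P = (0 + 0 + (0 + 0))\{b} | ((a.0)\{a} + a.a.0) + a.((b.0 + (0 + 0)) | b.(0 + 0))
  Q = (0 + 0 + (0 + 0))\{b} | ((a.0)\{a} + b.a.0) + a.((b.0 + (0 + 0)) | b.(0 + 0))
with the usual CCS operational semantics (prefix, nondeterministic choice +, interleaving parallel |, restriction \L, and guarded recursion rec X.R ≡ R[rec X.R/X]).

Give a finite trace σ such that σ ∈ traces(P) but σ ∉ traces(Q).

LTS(P): 7 reachable states
  m0 = (0 + 0 + (0 + 0))\{b} | ((a.0)\{a} + a.a.0) + a.((b.0 + (0 + 0)) | b.(0 + 0)) ⊢ —a→ m1, —a→ m2
  m1 = (0 + 0 + (0 + 0))\{b} | a.0 ⊢ —a→ m3
  m2 = (b.0 + (0 + 0)) | b.(0 + 0) ⊢ —b→ m4, —b→ m5
  m3 = (0 + 0 + (0 + 0))\{b} | 0 ⊢ ·
  m4 = (b.0 + (0 + 0)) | (0 + 0) ⊢ —b→ m6
  m5 = 0 | b.(0 + 0) ⊢ —b→ m6
  m6 = 0 | (0 + 0) ⊢ ·
LTS(Q): 7 reachable states
  n0 = (0 + 0 + (0 + 0))\{b} | ((a.0)\{a} + b.a.0) + a.((b.0 + (0 + 0)) | b.(0 + 0)) ⊢ —a→ n1, —b→ n2
  n1 = (b.0 + (0 + 0)) | b.(0 + 0) ⊢ —b→ n3, —b→ n4
  n2 = (0 + 0 + (0 + 0))\{b} | a.0 ⊢ —a→ n5
  n3 = (b.0 + (0 + 0)) | (0 + 0) ⊢ —b→ n6
  n4 = 0 | b.(0 + 0) ⊢ —b→ n6
  n5 = (0 + 0 + (0 + 0))\{b} | 0 ⊢ ·
  n6 = 0 | (0 + 0) ⊢ ·
Trace ⟨aa⟩ through P, begin at {m0}:
  [1] a ⇒ {m1, m2}
  [2] a ⇒ {m3}
  P completes σ.
Trace ⟨aa⟩ through Q, begin at {n0}:
  [1] a ⇒ {n1}
  [2] a ⇒ ∅ (Q stuck)

aa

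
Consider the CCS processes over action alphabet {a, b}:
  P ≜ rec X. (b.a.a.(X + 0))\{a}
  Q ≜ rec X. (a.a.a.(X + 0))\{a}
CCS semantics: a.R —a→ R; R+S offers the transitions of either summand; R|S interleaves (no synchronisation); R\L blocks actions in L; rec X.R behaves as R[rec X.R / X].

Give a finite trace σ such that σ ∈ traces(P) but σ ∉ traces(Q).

b

LTS(P): 2 reachable states
  m0 = rec X. (b.a.a.(X + 0))\{a} :: ··b··> m1
  m1 = (a.a.((rec X. (b.a.a.(X + 0))\{a}) + 0))\{a} :: ·
LTS(Q): 1 reachable states
  n0 = rec X. (a.a.a.(X + 0))\{a} :: ·
Trace ⟨b⟩ through P, begin at {m0}:
  step 1 (b): {m1}
  — P admits the full trace.
Trace ⟨b⟩ through Q, begin at {n0}:
  step 1 (b): no successor for Q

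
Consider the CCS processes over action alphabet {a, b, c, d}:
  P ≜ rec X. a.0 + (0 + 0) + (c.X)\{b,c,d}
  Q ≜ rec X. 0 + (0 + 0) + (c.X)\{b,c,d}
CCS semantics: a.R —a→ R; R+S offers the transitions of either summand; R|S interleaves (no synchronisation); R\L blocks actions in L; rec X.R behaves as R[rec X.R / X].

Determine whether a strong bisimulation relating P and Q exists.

Reachable graph of P (2 states):
  u0 = rec X. a.0 + (0 + 0) + (c.X)\{b,c,d} ⊢ =a=> u1
  u1 = 0 ⊢ (no moves)
Reachable graph of Q (1 states):
  v0 = rec X. 0 + (0 + 0) + (c.X)\{b,c,d} ⊢ (no moves)
Bisimilarity quotient blocks:
  B0 = {u0}
  B1 = {u1, v0}
u0 ∈ B0, v0 ∈ B1 → different blocks

not bisimilar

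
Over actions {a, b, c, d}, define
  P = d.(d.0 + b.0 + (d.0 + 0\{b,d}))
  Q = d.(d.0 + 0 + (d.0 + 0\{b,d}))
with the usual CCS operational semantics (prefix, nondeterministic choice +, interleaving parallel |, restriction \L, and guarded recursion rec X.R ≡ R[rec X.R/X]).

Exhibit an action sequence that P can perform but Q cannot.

Reachable graph of P (3 states):
  p0 = d.(d.0 + b.0 + (d.0 + 0\{b,d})) has moves =d=> p1
  p1 = d.0 + b.0 + (d.0 + 0\{b,d}) has moves =b=> p2, =d=> p2
  p2 = 0 has moves stopped
Reachable graph of Q (3 states):
  q0 = d.(d.0 + 0 + (d.0 + 0\{b,d})) has moves =d=> q1
  q1 = d.0 + 0 + (d.0 + 0\{b,d}) has moves =d=> q2
  q2 = 0 has moves stopped
Executing db from P (initial set {p0}):
  [1] d ⇒ {p1}
  [2] b ⇒ {p2}
  — P admits the full trace.
Executing db from Q (initial set {q0}):
  [1] d ⇒ {q1}
  [2] b ⇒ ∅ (Q stuck)

db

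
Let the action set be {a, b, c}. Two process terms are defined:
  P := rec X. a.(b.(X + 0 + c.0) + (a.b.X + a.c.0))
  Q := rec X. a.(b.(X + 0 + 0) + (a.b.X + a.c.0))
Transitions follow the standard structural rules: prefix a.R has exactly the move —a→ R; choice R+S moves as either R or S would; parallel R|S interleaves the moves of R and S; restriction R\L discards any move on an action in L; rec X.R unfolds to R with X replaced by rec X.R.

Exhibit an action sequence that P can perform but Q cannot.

abc

LTS(P): 6 reachable states
  u0 = rec X. a.(b.(X + 0 + c.0) + (a.b.X + a.c.0)) has moves —a→ u1
  u1 = b.((rec X. a.(b.(X + 0 + c.0) + (a.b.X + a.c.0))) + 0 + c.0) + (a.b.(rec X. a.(b.(X + 0 + c.0) + (a.b.X + a.c.0))) + a.c.0) has moves —a→ u2, —a→ u3, —b→ u4
  u2 = b.(rec X. a.(b.(X + 0 + c.0) + (a.b.X + a.c.0))) has moves —b→ u0
  u3 = c.0 has moves —c→ u5
  u4 = (rec X. a.(b.(X + 0 + c.0) + (a.b.X + a.c.0))) + 0 + c.0 has moves —a→ u1, —c→ u5
  u5 = 0 has moves ∅
LTS(Q): 6 reachable states
  v0 = rec X. a.(b.(X + 0 + 0) + (a.b.X + a.c.0)) has moves —a→ v1
  v1 = b.((rec X. a.(b.(X + 0 + 0) + (a.b.X + a.c.0))) + 0 + 0) + (a.b.(rec X. a.(b.(X + 0 + 0) + (a.b.X + a.c.0))) + a.c.0) has moves —a→ v2, —a→ v3, —b→ v4
  v2 = b.(rec X. a.(b.(X + 0 + 0) + (a.b.X + a.c.0))) has moves —b→ v0
  v3 = c.0 has moves —c→ v5
  v4 = (rec X. a.(b.(X + 0 + 0) + (a.b.X + a.c.0))) + 0 + 0 has moves —a→ v1
  v5 = 0 has moves ∅
Trace ⟨abc⟩ through P, begin at {u0}:
  step 1 (a): {u1}
  step 2 (b): {u4}
  step 3 (c): {u5}
  ✓ P
Trace ⟨abc⟩ through Q, begin at {v0}:
  step 1 (a): {v1}
  step 2 (b): {v4}
  step 3 (c): ∅  — Q cannot continue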